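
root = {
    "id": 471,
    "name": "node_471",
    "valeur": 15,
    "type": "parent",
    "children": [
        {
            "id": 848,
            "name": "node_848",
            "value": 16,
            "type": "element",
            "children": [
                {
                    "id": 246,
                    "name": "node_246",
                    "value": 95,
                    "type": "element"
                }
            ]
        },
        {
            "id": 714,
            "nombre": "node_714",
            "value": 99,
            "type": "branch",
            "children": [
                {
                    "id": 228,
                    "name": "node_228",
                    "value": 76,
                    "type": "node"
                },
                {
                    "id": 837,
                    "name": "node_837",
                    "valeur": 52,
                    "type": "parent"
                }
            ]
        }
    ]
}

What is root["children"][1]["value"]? 99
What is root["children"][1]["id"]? 714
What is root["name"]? "node_471"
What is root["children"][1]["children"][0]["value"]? 76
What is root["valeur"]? 15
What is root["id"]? 471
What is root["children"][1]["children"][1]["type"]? "parent"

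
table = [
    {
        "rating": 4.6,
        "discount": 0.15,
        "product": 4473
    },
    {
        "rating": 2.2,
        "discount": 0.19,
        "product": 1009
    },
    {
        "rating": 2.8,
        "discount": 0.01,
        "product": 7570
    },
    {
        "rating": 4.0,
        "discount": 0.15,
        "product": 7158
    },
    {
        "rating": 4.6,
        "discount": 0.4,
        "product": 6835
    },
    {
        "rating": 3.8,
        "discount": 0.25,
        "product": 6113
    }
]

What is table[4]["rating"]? 4.6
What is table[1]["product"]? 1009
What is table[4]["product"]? 6835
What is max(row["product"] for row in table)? 7570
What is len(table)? 6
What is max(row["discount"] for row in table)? 0.4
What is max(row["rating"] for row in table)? 4.6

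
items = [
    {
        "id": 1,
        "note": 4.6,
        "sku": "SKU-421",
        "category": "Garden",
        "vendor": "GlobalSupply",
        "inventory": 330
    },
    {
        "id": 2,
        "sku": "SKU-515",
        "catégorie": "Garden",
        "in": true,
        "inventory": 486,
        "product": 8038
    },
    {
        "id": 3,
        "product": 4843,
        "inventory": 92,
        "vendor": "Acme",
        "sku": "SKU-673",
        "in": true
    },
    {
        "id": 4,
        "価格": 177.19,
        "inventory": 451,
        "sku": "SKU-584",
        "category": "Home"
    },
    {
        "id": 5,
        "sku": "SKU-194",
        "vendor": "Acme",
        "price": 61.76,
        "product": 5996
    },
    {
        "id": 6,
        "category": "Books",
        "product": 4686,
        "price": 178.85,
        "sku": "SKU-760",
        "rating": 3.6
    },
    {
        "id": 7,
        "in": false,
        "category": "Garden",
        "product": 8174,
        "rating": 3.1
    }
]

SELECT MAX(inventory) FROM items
486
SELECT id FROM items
[1, 2, 3, 4, 5, 6, 7]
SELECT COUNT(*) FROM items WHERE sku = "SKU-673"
1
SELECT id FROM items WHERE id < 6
[1, 2, 3, 4, 5]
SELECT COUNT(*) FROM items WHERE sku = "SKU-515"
1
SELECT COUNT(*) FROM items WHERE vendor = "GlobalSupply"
1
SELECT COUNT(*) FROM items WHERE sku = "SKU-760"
1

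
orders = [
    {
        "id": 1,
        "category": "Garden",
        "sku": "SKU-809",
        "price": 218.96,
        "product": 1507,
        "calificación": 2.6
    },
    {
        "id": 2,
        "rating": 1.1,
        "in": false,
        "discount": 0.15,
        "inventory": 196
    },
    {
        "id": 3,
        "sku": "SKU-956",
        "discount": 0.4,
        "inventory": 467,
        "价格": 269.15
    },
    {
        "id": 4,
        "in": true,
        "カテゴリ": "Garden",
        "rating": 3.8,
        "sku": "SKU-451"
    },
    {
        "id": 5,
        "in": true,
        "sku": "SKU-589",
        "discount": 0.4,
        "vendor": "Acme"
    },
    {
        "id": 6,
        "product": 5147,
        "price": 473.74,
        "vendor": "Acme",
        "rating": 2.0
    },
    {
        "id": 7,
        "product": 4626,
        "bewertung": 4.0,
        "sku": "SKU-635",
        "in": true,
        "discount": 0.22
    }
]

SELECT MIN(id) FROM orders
1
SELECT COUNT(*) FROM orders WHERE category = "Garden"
1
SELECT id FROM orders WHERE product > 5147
[]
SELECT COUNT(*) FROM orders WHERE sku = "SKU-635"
1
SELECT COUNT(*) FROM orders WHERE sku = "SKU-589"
1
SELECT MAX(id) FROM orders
7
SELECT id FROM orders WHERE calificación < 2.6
[]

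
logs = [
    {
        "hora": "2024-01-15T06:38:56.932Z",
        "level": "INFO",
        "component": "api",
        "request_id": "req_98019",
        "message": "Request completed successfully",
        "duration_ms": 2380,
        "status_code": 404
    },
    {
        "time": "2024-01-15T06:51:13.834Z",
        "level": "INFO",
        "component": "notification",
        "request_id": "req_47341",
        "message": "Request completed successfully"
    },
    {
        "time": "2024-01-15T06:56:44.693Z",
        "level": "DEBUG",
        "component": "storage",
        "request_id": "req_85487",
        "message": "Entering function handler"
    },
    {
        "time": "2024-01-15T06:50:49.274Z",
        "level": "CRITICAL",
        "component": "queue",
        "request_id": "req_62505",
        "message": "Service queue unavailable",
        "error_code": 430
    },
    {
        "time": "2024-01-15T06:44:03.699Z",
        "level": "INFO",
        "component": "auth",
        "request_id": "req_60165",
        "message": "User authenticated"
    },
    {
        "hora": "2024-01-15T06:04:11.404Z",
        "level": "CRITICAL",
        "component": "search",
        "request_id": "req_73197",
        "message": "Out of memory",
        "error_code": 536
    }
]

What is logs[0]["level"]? "INFO"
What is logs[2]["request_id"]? "req_85487"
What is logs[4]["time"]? "2024-01-15T06:44:03.699Z"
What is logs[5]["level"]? "CRITICAL"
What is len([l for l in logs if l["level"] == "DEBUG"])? 1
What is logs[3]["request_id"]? "req_62505"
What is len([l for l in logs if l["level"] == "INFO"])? 3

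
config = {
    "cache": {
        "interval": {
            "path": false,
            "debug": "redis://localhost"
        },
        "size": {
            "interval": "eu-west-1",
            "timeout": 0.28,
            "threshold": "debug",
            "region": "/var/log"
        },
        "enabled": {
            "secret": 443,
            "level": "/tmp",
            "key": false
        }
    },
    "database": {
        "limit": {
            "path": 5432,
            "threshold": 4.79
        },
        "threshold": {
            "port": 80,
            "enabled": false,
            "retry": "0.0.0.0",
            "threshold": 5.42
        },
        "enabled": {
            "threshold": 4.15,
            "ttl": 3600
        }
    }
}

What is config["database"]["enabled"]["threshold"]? 4.15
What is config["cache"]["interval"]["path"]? False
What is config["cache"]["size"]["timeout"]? 0.28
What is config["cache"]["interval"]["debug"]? "redis://localhost"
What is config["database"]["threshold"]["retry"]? "0.0.0.0"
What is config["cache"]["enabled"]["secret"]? 443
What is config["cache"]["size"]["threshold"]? "debug"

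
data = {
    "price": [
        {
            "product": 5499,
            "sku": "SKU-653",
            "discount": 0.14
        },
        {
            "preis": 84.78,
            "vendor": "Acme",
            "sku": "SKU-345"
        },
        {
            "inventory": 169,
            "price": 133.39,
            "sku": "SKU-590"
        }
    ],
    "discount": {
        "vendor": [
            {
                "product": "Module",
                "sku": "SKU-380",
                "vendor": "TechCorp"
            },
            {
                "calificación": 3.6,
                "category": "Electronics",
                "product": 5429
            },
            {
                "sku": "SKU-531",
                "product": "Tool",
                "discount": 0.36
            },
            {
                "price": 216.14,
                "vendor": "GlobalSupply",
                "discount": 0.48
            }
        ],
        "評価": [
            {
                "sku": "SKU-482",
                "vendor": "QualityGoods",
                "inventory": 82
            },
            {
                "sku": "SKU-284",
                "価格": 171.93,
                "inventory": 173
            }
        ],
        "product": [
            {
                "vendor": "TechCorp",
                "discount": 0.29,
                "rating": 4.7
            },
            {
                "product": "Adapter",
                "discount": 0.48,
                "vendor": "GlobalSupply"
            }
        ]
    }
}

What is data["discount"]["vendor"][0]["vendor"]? "TechCorp"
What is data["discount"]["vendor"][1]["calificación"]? 3.6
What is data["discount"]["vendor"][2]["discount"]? 0.36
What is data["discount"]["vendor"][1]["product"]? 5429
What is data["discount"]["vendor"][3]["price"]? 216.14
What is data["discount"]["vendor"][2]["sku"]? "SKU-531"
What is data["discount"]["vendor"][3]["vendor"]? "GlobalSupply"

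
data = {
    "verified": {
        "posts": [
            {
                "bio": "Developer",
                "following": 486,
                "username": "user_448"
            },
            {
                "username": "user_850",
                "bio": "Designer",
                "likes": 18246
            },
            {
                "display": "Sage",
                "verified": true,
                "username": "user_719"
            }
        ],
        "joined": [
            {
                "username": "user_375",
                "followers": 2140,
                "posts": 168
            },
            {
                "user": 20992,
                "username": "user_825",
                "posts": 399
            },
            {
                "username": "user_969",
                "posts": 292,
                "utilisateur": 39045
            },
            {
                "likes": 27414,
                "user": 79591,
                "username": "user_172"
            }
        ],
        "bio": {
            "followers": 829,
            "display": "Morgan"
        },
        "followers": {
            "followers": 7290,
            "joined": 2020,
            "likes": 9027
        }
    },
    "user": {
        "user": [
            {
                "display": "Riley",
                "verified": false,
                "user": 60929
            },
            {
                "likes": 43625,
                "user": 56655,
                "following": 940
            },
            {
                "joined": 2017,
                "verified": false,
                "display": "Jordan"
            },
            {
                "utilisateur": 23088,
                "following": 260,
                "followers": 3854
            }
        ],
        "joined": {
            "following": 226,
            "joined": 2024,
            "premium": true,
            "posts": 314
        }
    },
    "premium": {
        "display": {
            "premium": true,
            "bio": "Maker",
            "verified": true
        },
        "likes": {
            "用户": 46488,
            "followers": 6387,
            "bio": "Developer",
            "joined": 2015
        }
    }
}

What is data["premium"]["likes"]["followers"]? 6387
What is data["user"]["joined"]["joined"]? 2024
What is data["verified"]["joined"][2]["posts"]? 292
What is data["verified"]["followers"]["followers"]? 7290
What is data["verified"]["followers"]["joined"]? 2020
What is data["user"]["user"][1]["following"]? 940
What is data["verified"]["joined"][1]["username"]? "user_825"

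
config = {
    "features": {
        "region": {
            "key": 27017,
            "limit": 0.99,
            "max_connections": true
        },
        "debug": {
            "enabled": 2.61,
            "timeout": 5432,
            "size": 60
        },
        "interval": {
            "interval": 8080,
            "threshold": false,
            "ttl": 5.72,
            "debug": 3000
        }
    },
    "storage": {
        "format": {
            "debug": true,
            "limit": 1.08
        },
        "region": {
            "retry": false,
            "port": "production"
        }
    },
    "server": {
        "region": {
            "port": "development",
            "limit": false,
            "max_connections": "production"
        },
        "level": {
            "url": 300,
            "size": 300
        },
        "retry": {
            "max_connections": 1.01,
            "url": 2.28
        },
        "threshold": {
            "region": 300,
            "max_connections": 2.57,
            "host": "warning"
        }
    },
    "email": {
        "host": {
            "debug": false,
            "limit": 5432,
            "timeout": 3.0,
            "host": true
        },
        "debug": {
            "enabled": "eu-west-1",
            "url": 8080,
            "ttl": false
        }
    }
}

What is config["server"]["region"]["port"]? "development"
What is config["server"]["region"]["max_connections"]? "production"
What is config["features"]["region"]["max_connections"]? True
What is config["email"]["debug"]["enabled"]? "eu-west-1"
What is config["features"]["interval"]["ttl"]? 5.72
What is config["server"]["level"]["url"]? 300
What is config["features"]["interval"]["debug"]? 3000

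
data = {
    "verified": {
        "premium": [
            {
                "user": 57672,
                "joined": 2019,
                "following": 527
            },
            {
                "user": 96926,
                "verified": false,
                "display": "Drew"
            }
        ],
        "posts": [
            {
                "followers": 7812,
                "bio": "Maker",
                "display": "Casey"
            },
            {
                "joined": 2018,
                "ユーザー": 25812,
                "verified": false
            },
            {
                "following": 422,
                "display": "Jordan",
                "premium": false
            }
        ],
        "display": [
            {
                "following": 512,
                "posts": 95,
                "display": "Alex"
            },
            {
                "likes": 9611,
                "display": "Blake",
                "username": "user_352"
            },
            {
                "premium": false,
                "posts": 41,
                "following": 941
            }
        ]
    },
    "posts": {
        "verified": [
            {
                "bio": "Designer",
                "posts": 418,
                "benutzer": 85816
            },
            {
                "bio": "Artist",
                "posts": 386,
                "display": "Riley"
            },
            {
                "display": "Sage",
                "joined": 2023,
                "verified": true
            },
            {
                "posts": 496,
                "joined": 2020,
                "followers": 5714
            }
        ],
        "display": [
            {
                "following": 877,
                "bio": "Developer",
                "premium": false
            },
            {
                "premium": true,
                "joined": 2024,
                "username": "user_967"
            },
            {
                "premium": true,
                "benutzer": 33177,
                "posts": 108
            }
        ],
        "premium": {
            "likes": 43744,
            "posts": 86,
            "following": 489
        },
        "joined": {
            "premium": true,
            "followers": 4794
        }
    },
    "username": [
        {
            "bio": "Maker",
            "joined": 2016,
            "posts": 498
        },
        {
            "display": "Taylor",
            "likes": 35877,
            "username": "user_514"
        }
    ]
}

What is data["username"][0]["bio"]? "Maker"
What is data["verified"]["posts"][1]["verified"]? False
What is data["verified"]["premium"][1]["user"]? 96926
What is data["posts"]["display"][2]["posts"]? 108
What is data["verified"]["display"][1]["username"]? "user_352"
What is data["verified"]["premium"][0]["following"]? 527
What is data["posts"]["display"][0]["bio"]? "Developer"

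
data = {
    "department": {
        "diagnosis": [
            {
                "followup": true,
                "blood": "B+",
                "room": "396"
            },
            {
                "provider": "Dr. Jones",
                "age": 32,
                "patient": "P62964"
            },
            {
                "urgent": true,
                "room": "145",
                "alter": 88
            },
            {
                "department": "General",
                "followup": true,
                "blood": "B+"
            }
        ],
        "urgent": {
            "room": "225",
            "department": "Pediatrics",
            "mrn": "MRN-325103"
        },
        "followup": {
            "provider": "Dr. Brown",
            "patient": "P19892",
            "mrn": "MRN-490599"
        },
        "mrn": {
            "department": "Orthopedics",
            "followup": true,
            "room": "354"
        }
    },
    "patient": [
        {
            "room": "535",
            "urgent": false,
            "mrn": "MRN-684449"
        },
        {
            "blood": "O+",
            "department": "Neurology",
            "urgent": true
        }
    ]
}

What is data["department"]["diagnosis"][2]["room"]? "145"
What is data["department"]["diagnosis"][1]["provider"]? "Dr. Jones"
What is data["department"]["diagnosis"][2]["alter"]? 88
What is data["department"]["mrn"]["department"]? "Orthopedics"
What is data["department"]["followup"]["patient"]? "P19892"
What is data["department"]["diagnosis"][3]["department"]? "General"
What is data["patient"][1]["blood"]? "O+"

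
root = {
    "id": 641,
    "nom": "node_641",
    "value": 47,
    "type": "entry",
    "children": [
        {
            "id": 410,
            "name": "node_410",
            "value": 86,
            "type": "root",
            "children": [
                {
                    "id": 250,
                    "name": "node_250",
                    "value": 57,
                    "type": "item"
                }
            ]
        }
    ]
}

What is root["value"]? 47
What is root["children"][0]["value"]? 86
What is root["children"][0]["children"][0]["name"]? "node_250"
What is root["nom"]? "node_641"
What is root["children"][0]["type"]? "root"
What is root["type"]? "entry"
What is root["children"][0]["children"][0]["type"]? "item"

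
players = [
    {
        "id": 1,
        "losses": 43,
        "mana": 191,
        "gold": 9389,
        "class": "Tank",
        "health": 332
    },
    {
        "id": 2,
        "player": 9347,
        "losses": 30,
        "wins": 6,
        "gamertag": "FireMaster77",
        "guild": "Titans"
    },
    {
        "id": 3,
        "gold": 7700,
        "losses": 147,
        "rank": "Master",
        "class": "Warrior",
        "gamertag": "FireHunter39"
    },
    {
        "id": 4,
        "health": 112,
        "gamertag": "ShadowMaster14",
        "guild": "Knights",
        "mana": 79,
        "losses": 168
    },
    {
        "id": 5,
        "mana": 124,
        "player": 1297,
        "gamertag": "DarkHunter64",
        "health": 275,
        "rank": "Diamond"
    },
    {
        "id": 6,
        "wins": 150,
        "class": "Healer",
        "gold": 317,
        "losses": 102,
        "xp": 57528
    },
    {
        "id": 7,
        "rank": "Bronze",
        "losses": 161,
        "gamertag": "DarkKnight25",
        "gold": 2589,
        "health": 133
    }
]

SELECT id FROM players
[1, 2, 3, 4, 5, 6, 7]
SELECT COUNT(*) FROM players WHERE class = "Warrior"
1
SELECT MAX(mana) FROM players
191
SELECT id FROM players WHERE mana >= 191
[1]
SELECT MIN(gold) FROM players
317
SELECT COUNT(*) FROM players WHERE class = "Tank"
1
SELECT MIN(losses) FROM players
30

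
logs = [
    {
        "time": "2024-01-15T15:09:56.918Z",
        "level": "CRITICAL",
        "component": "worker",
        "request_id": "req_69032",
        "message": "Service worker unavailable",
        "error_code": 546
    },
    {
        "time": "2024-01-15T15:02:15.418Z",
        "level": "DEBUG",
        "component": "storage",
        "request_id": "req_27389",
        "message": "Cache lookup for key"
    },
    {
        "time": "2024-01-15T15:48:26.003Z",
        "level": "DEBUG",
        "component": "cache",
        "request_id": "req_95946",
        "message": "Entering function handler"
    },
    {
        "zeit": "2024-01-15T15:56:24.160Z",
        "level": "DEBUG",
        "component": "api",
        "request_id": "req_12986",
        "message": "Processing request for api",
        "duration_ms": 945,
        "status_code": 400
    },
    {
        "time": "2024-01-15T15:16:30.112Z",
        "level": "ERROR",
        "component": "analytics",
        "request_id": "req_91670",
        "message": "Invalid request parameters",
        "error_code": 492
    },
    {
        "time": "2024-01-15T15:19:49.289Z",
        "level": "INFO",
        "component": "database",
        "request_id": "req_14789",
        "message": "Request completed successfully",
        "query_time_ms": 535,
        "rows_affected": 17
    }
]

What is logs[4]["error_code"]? 492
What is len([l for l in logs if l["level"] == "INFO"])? 1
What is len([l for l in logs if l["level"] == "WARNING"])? 0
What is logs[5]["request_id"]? "req_14789"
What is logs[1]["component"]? "storage"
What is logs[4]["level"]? "ERROR"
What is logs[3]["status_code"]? 400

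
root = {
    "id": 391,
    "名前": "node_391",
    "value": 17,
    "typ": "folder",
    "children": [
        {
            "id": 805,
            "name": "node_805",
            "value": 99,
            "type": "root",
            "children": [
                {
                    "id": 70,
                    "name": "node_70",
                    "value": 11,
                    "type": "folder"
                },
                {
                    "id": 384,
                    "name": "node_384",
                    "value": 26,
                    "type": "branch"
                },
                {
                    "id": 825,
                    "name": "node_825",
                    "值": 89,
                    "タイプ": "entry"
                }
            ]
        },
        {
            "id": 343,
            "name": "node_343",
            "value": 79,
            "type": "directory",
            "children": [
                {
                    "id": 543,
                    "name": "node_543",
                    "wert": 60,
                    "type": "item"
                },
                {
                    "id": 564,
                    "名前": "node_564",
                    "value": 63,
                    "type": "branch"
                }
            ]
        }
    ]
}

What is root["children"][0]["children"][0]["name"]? "node_70"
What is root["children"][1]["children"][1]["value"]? 63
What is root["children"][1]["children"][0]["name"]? "node_543"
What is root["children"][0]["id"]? 805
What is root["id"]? 391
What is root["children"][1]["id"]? 343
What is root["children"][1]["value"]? 79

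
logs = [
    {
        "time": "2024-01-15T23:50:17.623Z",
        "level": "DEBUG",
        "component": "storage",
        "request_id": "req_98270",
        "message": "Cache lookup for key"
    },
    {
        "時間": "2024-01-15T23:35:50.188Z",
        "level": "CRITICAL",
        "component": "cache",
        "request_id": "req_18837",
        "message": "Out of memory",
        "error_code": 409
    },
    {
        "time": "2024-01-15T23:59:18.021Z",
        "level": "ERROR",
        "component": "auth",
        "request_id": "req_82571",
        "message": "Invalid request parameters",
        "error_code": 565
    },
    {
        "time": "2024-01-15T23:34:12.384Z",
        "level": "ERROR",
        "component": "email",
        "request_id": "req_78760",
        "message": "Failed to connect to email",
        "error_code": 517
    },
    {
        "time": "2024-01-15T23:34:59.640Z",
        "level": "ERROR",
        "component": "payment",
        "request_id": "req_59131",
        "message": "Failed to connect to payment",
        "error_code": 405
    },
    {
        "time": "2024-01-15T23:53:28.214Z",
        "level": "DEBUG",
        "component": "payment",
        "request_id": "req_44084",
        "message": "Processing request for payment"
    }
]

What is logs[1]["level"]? "CRITICAL"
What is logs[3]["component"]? "email"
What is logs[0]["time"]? "2024-01-15T23:50:17.623Z"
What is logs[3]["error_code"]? 517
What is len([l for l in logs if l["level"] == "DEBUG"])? 2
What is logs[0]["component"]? "storage"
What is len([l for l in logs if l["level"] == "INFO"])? 0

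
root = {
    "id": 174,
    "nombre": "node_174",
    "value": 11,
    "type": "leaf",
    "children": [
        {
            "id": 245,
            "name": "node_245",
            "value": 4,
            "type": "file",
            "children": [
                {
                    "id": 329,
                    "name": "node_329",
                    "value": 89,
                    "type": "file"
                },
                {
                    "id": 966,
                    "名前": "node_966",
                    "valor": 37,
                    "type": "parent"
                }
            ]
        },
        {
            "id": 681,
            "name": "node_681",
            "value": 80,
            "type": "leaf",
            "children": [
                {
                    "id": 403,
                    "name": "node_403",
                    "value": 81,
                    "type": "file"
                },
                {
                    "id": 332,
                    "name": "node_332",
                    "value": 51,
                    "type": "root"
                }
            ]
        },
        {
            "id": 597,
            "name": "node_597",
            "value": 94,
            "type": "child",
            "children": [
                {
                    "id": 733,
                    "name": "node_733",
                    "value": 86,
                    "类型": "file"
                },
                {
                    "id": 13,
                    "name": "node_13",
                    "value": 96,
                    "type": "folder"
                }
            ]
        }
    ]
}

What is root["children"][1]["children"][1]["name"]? "node_332"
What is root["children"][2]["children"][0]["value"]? 86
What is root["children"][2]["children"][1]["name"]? "node_13"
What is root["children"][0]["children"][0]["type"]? "file"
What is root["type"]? "leaf"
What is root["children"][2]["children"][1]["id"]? 13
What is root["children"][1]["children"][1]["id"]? 332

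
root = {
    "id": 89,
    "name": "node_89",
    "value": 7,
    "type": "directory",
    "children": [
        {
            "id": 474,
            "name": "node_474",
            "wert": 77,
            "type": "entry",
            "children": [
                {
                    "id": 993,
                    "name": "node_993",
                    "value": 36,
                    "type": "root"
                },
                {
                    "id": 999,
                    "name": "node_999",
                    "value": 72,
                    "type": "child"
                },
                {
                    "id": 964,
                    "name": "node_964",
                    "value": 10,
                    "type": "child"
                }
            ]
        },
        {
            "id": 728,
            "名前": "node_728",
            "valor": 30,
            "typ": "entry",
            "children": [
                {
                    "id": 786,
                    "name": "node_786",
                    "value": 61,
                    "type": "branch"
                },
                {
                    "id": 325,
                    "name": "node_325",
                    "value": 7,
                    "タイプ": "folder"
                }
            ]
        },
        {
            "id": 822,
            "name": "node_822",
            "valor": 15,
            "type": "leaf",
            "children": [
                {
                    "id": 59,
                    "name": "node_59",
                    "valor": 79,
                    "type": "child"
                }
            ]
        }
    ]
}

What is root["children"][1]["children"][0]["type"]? "branch"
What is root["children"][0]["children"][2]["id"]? 964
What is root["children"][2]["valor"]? 15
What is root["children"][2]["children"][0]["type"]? "child"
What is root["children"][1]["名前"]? "node_728"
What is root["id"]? 89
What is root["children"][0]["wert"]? 77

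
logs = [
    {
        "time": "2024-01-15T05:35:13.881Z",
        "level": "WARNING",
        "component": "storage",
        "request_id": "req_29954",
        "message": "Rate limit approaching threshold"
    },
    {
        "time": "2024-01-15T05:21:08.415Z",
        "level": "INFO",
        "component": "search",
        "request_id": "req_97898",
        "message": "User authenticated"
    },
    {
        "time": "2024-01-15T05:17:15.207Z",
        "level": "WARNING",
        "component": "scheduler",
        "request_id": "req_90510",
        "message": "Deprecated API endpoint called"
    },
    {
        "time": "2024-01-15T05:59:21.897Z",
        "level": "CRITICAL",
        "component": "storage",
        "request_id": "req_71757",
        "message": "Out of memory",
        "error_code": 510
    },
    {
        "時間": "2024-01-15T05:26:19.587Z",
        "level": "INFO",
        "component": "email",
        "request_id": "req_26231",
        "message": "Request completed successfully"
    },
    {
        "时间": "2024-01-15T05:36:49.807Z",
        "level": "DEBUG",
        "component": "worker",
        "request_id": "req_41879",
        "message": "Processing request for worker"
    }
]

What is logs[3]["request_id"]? "req_71757"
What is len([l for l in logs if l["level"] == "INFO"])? 2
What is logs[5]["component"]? "worker"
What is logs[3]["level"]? "CRITICAL"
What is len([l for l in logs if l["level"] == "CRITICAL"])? 1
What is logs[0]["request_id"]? "req_29954"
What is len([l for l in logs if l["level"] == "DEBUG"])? 1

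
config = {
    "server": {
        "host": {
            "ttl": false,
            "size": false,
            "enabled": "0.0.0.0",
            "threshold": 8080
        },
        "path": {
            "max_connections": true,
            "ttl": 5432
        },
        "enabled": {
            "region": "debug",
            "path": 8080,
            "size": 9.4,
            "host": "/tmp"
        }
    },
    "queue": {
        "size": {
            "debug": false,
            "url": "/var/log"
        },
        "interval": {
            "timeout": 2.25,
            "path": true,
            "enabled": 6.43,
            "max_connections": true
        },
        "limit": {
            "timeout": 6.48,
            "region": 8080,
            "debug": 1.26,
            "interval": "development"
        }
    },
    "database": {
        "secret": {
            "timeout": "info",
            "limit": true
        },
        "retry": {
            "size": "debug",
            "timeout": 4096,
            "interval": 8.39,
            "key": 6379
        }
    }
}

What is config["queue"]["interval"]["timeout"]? 2.25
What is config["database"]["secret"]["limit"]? True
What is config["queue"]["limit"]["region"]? 8080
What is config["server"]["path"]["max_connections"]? True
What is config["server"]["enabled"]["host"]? "/tmp"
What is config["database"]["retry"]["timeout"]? 4096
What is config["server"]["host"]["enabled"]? "0.0.0.0"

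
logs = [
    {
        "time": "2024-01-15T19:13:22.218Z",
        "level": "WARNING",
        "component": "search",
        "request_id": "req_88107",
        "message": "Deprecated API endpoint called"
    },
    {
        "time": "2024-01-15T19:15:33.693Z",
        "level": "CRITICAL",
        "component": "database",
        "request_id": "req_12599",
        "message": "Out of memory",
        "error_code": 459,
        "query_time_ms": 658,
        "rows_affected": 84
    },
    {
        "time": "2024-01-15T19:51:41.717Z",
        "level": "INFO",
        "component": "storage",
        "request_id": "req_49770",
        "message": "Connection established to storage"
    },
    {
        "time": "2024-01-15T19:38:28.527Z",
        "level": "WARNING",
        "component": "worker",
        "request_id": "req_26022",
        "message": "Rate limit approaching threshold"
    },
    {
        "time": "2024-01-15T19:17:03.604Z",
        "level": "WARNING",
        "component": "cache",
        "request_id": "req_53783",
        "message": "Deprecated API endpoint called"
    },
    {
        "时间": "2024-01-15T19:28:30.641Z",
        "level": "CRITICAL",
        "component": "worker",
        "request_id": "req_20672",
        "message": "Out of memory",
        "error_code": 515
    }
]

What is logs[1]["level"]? "CRITICAL"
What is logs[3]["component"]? "worker"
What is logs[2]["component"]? "storage"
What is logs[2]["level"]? "INFO"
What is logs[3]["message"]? "Rate limit approaching threshold"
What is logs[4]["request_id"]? "req_53783"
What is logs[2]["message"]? "Connection established to storage"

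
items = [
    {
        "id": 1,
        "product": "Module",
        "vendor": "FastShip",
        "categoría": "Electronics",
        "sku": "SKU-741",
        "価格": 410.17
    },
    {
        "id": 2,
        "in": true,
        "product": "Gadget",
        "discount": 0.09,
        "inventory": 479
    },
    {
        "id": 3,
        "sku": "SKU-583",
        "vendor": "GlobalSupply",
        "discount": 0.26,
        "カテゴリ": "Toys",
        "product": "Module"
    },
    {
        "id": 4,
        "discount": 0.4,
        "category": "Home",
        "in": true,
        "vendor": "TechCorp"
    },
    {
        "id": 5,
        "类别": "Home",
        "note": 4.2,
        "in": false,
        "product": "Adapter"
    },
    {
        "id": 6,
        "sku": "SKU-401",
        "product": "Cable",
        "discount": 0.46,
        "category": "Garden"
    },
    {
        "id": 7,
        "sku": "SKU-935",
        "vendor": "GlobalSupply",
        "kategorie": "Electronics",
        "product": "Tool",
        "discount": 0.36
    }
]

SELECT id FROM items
[1, 2, 3, 4, 5, 6, 7]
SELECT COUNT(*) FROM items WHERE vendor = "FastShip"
1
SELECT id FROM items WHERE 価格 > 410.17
[]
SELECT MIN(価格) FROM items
410.17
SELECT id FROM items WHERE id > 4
[5, 6, 7]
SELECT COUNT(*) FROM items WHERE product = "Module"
2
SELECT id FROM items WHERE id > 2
[3, 4, 5, 6, 7]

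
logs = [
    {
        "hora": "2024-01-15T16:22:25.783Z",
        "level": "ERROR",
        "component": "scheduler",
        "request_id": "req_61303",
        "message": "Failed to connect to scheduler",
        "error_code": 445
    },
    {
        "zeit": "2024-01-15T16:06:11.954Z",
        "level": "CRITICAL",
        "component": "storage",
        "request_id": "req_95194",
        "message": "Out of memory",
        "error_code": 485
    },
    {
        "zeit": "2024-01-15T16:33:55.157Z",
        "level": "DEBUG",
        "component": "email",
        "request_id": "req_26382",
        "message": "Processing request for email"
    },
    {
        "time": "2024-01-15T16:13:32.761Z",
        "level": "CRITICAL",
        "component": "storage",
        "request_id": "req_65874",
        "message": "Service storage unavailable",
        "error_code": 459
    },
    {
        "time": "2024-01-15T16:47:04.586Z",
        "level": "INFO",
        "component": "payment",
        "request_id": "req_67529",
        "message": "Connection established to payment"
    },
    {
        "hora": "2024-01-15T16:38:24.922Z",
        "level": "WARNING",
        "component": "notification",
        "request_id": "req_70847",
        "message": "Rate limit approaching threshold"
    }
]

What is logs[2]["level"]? "DEBUG"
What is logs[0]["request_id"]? "req_61303"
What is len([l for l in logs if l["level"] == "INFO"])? 1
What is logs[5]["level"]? "WARNING"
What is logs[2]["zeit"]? "2024-01-15T16:33:55.157Z"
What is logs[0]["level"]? "ERROR"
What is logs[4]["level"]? "INFO"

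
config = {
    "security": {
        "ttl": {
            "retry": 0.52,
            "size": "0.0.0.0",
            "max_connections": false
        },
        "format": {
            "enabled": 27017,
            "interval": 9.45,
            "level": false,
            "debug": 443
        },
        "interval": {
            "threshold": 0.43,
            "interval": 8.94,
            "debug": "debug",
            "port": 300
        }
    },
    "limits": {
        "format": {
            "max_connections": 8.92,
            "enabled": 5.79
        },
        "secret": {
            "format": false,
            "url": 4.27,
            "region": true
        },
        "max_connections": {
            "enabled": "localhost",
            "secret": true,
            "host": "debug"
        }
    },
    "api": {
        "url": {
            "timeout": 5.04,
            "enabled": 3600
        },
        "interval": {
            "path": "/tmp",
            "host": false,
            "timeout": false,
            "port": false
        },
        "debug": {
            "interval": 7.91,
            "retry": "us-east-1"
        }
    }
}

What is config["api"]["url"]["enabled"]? 3600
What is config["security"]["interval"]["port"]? 300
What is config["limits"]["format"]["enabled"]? 5.79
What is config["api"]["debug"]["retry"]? "us-east-1"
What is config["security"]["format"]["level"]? False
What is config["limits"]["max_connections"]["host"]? "debug"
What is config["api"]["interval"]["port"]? False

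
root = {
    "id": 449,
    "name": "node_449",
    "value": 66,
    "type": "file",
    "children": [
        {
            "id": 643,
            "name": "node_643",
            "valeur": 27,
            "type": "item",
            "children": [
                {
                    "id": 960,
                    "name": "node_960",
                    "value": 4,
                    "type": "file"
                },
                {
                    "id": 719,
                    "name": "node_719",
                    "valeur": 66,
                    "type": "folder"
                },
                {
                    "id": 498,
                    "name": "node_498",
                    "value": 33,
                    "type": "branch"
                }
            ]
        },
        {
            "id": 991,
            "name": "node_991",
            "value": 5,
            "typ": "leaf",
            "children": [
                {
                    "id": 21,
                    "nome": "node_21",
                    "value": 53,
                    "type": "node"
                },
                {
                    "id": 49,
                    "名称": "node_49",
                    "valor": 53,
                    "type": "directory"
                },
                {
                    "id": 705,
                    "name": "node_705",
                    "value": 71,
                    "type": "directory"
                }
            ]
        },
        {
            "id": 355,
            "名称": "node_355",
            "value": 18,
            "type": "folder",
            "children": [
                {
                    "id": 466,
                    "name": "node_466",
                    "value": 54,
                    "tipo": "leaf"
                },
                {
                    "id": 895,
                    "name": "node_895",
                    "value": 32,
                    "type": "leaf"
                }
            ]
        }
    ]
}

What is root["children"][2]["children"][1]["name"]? "node_895"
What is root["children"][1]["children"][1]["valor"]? 53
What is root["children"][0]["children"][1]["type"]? "folder"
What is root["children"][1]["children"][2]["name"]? "node_705"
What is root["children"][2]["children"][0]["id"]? 466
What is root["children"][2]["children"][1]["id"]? 895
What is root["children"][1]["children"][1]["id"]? 49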